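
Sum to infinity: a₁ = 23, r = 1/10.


S∞ = a₁/(1-r) = 23/(1 - 1/10)
= 23/(9/10)
= 230/9

S∞ = 230/9


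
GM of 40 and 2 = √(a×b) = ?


GM = √(40×2) = √80 = 8.9443

GM = 8.9443


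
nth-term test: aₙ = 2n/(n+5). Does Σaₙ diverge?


lim(n→∞) 2n/(n+5) = 2/1 = 2  (divide numerator and denominator by n)
lim aₙ = 2 ≠ 0 → series DIVERGES

Diverges (lim aₙ = 2 ≠ 0)


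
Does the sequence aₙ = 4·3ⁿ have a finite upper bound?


aₙ = 4·3ⁿ → as n→∞, aₙ→∞ (since base 3 > 1)
No finite upper bound exists
The sequence is UNBOUNDED

Unbounded (aₙ → ∞ as n → ∞)


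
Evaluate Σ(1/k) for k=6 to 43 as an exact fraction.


Σₖ₌6^43 1/k = 1/6 + 1/7 + 1/8 + ... + 1/43
= 252819946339770257/122332313750680800
≈ 2.0667

Sum = 252819946339770257/122332313750680800 ≈ 2.0667


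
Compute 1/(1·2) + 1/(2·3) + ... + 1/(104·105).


1/(k(k+1)) = 1/k - 1/(k+1) (partial fractions)
Telescoping: Σ = 1 - 1/105 = 104/105

Sum = 104/105


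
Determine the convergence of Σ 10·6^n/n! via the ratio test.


aₙ = 10·6^n/n!
a_{n+1}/aₙ = 6^(n+1)/(n+1)! × n!/6^n  (constant 10 cancels)
= 6/(n+1)
L = lim(n→∞) 6/(n+1) = 0
L < 1 → series CONVERGES

Converges (ratio test: L = 0 < 1)


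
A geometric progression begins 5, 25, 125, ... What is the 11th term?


aₙ = a₁·r^(n-1)
= 5×5^10
= 5×9765625
= 48828125

a_11 = 48828125


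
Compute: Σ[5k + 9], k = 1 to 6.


Σ(5k+9) = 5·Σk + 9·n
= 5·21 + 9·6
= 105 + 54 = 159

Σ = 159


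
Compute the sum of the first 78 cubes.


n(n+1)/2 = 78×79/2 = 3081
Σk³ = 3081² = 9492561

Σk³ = 9492561


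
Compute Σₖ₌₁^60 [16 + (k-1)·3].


aₙ = 16 + (60-1)×3 = 193
Sₙ = n(a₁+aₙ)/2 = 60×(16+193)/2
= 60×209/2 = 6270

S_60 = 6270


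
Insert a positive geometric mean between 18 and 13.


GM = √(18×13) = √234 = 15.2971

GM = 15.2971


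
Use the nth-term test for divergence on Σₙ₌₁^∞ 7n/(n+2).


lim(n→∞) 7n/(n+2) = 7/1 = 7  (divide numerator and denominator by n)
lim aₙ = 7 ≠ 0 → series DIVERGES

Diverges (lim aₙ = 7 ≠ 0)


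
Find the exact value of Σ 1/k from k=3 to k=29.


Σₖ₌3^29 1/k = 1/3 + 1/4 + 1/5 + ... + 1/29
= 5733412167187/2329089562800
≈ 2.4617

Sum = 5733412167187/2329089562800 ≈ 2.4617


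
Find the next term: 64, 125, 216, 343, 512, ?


Pattern: perfect cubes: n³
Terms: 64, 125, 216, 343, 512
Next term = 729

Next term = 729


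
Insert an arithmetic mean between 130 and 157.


AM = (130 + 157)/2 = 287/2 = 143.5

AM = 143.5


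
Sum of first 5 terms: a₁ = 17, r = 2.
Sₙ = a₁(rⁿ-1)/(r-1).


Sₙ = 17×(2^5 - 1)/(2 - 1)
= 17×(32 - 1)/1
= 17×31/1
= 527

S_5 = 527


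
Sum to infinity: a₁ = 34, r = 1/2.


S∞ = a₁/(1-r) = 34/(1 - 1/2)
= 34/(1/2)
= 68

S∞ = 68


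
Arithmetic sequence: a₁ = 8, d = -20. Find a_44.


aₙ = a₁ + (n-1)d
= 8 + (44-1)×-20
= 8 - 860
= -852

a_44 = -852


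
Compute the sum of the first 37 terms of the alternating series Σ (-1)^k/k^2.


S = -1 + 1/4 - 1/9 + 1/16 - 1/25 + 1/36 - 1/49 + 1/64 ± ...
= -0.8228
(Full series converges to -π²/12 ≈ -0.8225)

S_37 = -0.8228


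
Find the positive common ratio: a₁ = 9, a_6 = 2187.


r^(n-1) = aₙ/a₁
r^5 = 2187/9 = 243
r = 243^(1/5)
= 3

r = 3


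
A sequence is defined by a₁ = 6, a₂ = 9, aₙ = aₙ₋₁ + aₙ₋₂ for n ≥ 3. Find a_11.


Computing iteratively: 6, 9, 15, 24, 39, 63, 102, 165, 267, 432, 699
a_11 = 699

a_11 = 699


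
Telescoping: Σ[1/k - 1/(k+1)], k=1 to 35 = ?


Telescoping: adjacent terms cancel.
= 1/1 - 1/36
= 1 - 1/36 = 35/36

Sum = 35/36


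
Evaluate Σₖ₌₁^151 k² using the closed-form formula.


n = 151
n(n+1)(2n+1)/6 = 151×152×303/6
= 6954456/6 = 1159076

Σk² = 1159076


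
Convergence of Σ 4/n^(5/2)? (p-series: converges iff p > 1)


p-series test: Σ c/n^p converges if p > 1, diverges if p ≤ 1 (constant c > 0 doesn't affect convergence).
p = 5/2
5/2 > 1 → CONVERGES

Converges (p = 5/2 > 1)


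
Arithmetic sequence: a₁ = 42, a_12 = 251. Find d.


d = (aₙ - a₁)/(n-1)
= (251 - 42)/(12-1)
= 209/11 = 19

d = 19


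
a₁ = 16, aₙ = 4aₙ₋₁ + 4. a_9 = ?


Computing step by step:
a_1 = 16
a_2 = 68
a_3 = 276
a_4 = 1108
a_5 = 4436
a_6 = 17748
a_7 = 70996
a_8 = 283988
a_9 = 1135956


a_9 = 1135956


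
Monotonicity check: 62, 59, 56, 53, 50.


Differences: -3, -3, -3, -3
All differences < 0 → strictly DECREASING

Monotonically decreasing


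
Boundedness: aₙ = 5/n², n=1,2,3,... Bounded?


a₁ = 5, a₂ = 5/4, a₃ = 5/9, ...
0 < aₙ ≤ 5 for all n ≥ 1
The sequence IS bounded

Bounded (0 < aₙ ≤ 5)


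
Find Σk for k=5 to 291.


Σₖ₌5^291 k = Σₖ₌₁^291 k − Σₖ₌₁^4 k
= 291·292/2 − 4·5/2
= 42486 − 10 = 42476

Σk = 42476


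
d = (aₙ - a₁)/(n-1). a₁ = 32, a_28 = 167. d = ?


d = (aₙ - a₁)/(n-1)
= (167 - 32)/(28-1)
= 135/27 = 5

d = 5


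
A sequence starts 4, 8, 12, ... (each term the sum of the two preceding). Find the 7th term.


Computing iteratively: 4, 8, 12, 20, 32, 52, 84
a_7 = 84

a_7 = 84


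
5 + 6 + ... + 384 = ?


Σₖ₌5^384 k = Σₖ₌₁^384 k − Σₖ₌₁^4 k
= 384·385/2 − 4·5/2
= 73920 − 10 = 73910

Σk = 73910


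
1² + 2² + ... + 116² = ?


n = 116
n(n+1)(2n+1)/6 = 116×117×233/6
= 3162276/6 = 527046

Σk² = 527046


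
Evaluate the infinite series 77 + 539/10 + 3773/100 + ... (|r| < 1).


S∞ = a₁/(1-r) = 77/(1 - 7/10)
= 77/(3/10)
= 770/3

S∞ = 770/3


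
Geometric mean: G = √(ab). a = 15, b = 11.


GM = √(15×11) = √165 = 12.8452

GM = 12.8452


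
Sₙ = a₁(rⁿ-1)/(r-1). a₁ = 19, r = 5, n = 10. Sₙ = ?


Sₙ = 19×(5^10 - 1)/(5 - 1)
= 19×(9765625 - 1)/4
= 19×9765624/4
= 46386714

S_10 = 46386714


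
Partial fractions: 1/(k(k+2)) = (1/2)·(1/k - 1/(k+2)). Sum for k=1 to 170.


1/(k(k+2)) = (1/2)·(1/k - 1/(k+2)) (partial fractions)
Telescoping: Σ = (1/2)·(1 + 1/2 - 1/171 - 1/172) = 43775/58824

Sum = 43775/58824


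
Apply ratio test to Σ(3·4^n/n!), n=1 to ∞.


aₙ = 3·4^n/n!
a_{n+1}/aₙ = 4^(n+1)/(n+1)! × n!/4^n  (constant 3 cancels)
= 4/(n+1)
L = lim(n→∞) 4/(n+1) = 0
L < 1 → series CONVERGES

Converges (ratio test: L = 0 < 1)


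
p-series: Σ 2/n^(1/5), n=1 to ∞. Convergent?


p-series test: Σ c/n^p converges if p > 1, diverges if p ≤ 1 (constant c > 0 doesn't affect convergence).
p = 1/5
1/5 ≤ 1 → DIVERGES

Diverges (p = 1/5 ≤ 1)


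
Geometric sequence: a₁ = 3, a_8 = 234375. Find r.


r^(n-1) = aₙ/a₁
r^7 = 234375/3 = 78125
r = 78125^(1/7)
= 5

r = 5


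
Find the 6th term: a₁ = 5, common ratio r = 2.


aₙ = a₁·r^(n-1)
= 5×2^5
= 5×32
= 160

a_6 = 160


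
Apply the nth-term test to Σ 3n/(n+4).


lim(n→∞) 3n/(n+4) = 3/1 = 3  (divide numerator and denominator by n)
lim aₙ = 3 ≠ 0 → series DIVERGES

Diverges (lim aₙ = 3 ≠ 0)


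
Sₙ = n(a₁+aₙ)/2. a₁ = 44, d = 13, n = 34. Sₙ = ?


aₙ = 44 + (34-1)×13 = 473
Sₙ = n(a₁+aₙ)/2 = 34×(44+473)/2
= 34×517/2 = 8789

S_34 = 8789


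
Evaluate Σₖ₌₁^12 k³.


n(n+1)/2 = 12×13/2 = 78
Σk³ = 78² = 6084

Σk³ = 6084


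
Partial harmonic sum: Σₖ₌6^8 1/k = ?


Σₖ₌6^8 1/k = 1/6 + 1/7 + 1/8
= 73/168
≈ 0.4345

Sum = 73/168 ≈ 0.4345


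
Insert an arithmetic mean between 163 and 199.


AM = (163 + 199)/2 = 362/2 = 181

AM = 181


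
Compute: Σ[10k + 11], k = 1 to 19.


Σ(10k+11) = 10·Σk + 11·n
= 10·190 + 11·19
= 1900 + 209 = 2109

Σ = 2109


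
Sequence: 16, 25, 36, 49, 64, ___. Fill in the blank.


Pattern: perfect squares: n²
Terms: 16, 25, 36, 49, 64
Next term = 81

Next term = 81


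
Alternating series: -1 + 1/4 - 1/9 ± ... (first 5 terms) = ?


S = -1 + 1/4 - 1/9 + 1/16 - 1/25
= -0.8386
(Full series converges to -π²/12 ≈ -0.8225)

S_5 = -0.8386


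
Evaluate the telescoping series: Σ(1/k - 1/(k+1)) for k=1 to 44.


Telescoping: adjacent terms cancel.
= 1/1 - 1/45
= 1 - 1/45 = 44/45

Sum = 44/45


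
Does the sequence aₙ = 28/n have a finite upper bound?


a₁ = 28, a₂ = 28/2, a₃ = 28/3, ...
0 < aₙ ≤ 28 for all n ≥ 1
Lower bound: 0, Upper bound: 28
The sequence IS bounded

Bounded (0 < aₙ ≤ 28)


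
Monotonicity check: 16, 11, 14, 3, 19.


Differences: -5, 3, -11, 16
Difference at position 2 is +3 (> 0) but position 1 is -5 (< 0) — sequence both rises and falls
→ NOT monotonic

Not monotonic


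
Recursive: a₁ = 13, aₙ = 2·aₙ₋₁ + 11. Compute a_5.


Computing step by step:
a_1 = 13
a_2 = 37
a_3 = 85
a_4 = 181
a_5 = 373


a_5 = 373


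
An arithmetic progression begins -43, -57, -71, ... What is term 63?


aₙ = a₁ + (n-1)d
= -43 + (63-1)×-14
= -43 - 868
= -911

a_63 = -911


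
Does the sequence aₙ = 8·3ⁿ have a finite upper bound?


aₙ = 8·3ⁿ → as n→∞, aₙ→∞ (since base 3 > 1)
No finite upper bound exists
The sequence is UNBOUNDED

Unbounded (aₙ → ∞ as n → ∞)


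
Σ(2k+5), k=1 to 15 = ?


Σ(2k+5) = 2·Σk + 5·n
= 2·120 + 5·15
= 240 + 75 = 315

Σ = 315


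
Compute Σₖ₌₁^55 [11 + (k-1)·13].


aₙ = 11 + (55-1)×13 = 713
Sₙ = n(a₁+aₙ)/2 = 55×(11+713)/2
= 55×724/2 = 19910

S_55 = 19910


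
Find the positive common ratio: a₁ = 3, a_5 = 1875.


r^(n-1) = aₙ/a₁
r^4 = 1875/3 = 625
r = 625^(1/4)
= ±5; taking r > 0 gives r = 5

r = 5


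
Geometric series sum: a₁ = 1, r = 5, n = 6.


Sₙ = 1×(5^6 - 1)/(5 - 1)
= 1×(15625 - 1)/4
= 1×15624/4
= 3906

S_6 = 3906


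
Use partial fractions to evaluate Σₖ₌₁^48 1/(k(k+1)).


1/(k(k+1)) = 1/k - 1/(k+1) (partial fractions)
Telescoping: Σ = 1 - 1/49 = 48/49

Sum = 48/49


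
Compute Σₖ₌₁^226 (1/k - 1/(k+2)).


Telescoping with gap 2: two head and two tail terms survive.
= (1 + 1/2) - (1/227 + 1/228)
= 3/2 - 1/227 - 1/228 = 77179/51756

Sum = 77179/51756


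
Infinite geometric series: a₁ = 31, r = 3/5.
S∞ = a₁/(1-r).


S∞ = a₁/(1-r) = 31/(1 - 3/5)
= 31/(2/5)
= 155/2

S∞ = 155/2


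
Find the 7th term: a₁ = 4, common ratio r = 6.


aₙ = a₁·r^(n-1)
= 4×6^6
= 4×46656
= 186624

a_7 = 186624


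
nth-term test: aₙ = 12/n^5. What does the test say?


lim(n→∞) 12/n^5 = 0
lim aₙ = 0 → nth-term test is INCONCLUSIVE
(Need other tests; this is actually a convergent p-series with p=5 > 1)

Inconclusive (lim aₙ = 0; need another test)


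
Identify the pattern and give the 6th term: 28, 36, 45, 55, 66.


Pattern: triangular numbers: n(n+1)/2
Terms: 28, 36, 45, 55, 66
Next term = 78

Next term = 78


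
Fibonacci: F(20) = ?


Fibonacci sequence: 1, 1, 2, 3, 5, 8, 13, 21, 34, 55, 89, ...
F(20) = 6765

F(20) = 6765


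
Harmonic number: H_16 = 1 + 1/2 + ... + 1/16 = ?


H_16 = 1/1 + 1/2 + 1/3 + ... + 1/16
= 2436559/720720
≈ 3.3807

H_16 = 2436559/720720 ≈ 3.3807


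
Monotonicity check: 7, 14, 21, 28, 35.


Differences: 7, 7, 7, 7
All differences > 0 → strictly INCREASING

Monotonically increasing


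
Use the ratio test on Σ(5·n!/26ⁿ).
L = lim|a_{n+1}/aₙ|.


aₙ = 5·n!/26^n
a_{n+1}/aₙ = (n+1)!/26^(n+1) × 26^n/n!  (constant 5 cancels)
= (n+1)/26
L = lim(n→∞) (n+1)/26 = ∞
L > 1 → series DIVERGES

Diverges (ratio test: L = ∞ > 1)


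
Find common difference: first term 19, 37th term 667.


d = (aₙ - a₁)/(n-1)
= (667 - 19)/(37-1)
= 648/36 = 18

d = 18


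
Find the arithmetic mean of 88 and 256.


AM = (88 + 256)/2 = 344/2 = 172

AM = 172


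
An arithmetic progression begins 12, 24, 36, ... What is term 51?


aₙ = a₁ + (n-1)d
= 12 + (51-1)×12
= 12 + 600
= 612

a_51 = 612


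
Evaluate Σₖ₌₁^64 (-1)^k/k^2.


S = -1 + 1/4 - 1/9 + 1/16 - 1/25 + 1/36 - 1/49 + 1/64 ± ...
= -0.8223
(Full series converges to -π²/12 ≈ -0.8225)

S_64 = -0.8223


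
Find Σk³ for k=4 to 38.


Σₖ₌4^38 k³ = [38·39/2]² − [3·4/2]²
= 549081 − 36 = 549045

Σk³ = 549045


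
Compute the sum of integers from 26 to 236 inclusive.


Σₖ₌26^236 k = Σₖ₌₁^236 k − Σₖ₌₁^25 k
= 236·237/2 − 25·26/2
= 27966 − 325 = 27641

Σk = 27641


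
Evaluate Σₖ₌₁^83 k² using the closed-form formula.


n = 83
n(n+1)(2n+1)/6 = 83×84×167/6
= 1164324/6 = 194054

Σk² = 194054


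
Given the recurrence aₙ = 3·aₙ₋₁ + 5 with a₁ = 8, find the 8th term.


Computing step by step:
a_1 = 8
a_2 = 29
a_3 = 92
a_4 = 281
a_5 = 848
a_6 = 2549
a_7 = 7652
a_8 = 22961


a_8 = 22961


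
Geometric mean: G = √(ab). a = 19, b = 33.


GM = √(19×33) = √627 = 25.04

GM = 25.04


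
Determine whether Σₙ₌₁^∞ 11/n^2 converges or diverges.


p-series test: Σ c/n^p converges if p > 1, diverges if p ≤ 1 (constant c > 0 doesn't affect convergence).
p = 2
2 > 1 → CONVERGES

Converges (p = 2 > 1)


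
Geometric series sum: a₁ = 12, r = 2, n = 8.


Sₙ = 12×(2^8 - 1)/(2 - 1)
= 12×(256 - 1)/1
= 12×255/1
= 3060

S_8 = 3060


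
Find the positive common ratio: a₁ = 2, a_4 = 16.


r^(n-1) = aₙ/a₁
r^3 = 16/2 = 8
r = 8^(1/3)
= 2

r = 2


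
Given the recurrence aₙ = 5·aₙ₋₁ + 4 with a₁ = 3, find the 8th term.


Computing step by step:
a_1 = 3
a_2 = 19
a_3 = 99
a_4 = 499
a_5 = 2499
a_6 = 12499
a_7 = 62499
a_8 = 312499


a_8 = 312499


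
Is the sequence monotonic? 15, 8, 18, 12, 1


Differences: -7, 10, -6, -11
Difference at position 2 is +10 (> 0) but position 1 is -7 (< 0) — sequence both rises and falls
→ NOT monotonic

Not monotonic


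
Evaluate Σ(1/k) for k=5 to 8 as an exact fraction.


Σₖ₌5^8 1/k = 1/5 + 1/6 + 1/7 + 1/8
= 533/840
≈ 0.6345

Sum = 533/840 ≈ 0.6345


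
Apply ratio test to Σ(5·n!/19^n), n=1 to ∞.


aₙ = 5·n!/19^n
a_{n+1}/aₙ = (n+1)!/19^(n+1) × 19^n/n!  (constant 5 cancels)
= (n+1)/19
L = lim(n→∞) (n+1)/19 = ∞
L > 1 → series DIVERGES

Diverges (ratio test: L = ∞ > 1)


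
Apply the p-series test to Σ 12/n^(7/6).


p-series test: Σ c/n^p converges if p > 1, diverges if p ≤ 1 (constant c > 0 doesn't affect convergence).
p = 7/6
7/6 > 1 → CONVERGES

Converges (p = 7/6 > 1)


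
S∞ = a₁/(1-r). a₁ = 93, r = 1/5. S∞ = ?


S∞ = a₁/(1-r) = 93/(1 - 1/5)
= 93/(4/5)
= 465/4

S∞ = 465/4


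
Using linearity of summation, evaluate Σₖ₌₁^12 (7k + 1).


Σ(7k+1) = 7·Σk + 1·n
= 7·78 + 1·12
= 546 + 12 = 558

Σ = 558


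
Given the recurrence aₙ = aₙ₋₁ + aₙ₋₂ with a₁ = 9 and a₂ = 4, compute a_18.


Computing iteratively: 9, 4, 13, 17, 30, 47, 77, 124, 201, 325, 526, 851, ...
a_18 = 15271

a_18 = 15271


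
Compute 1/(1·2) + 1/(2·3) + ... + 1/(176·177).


1/(k(k+1)) = 1/k - 1/(k+1) (partial fractions)
Telescoping: Σ = 1 - 1/177 = 176/177

Sum = 176/177


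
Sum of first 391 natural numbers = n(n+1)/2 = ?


n(n+1)/2 = 391×392/2 = 153272/2 = 76636

Σk = 76636


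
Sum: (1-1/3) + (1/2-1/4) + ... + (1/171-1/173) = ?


Telescoping with gap 2: two head and two tail terms survive.
= (1 + 1/2) - (1/172 + 1/173)
= 3/2 - 1/172 - 1/173 = 44289/29756

Sum = 44289/29756


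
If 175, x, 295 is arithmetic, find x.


AM = (175 + 295)/2 = 470/2 = 235

AM = 235


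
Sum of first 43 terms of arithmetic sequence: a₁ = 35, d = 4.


aₙ = 35 + (43-1)×4 = 203
Sₙ = n(a₁+aₙ)/2 = 43×(35+203)/2
= 43×238/2 = 5117

S_43 = 5117


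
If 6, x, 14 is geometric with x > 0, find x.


GM = √(6×14) = √84 = 9.1652

GM = 9.1652


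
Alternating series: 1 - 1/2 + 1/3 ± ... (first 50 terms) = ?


S = 1 - 1/2 + 1/3 - 1/4 + 1/5 - 1/6 + 1/7 - 1/8 ± ...
= 0.6832
(Full series converges to +ln(2) ≈ +0.6931)

S_50 = 0.6832


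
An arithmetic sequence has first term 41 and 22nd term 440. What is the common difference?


d = (aₙ - a₁)/(n-1)
= (440 - 41)/(22-1)
= 399/21 = 19

d = 19


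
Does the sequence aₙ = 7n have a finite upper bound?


aₙ = 7n → as n→∞, aₙ→∞
No finite upper bound exists
The sequence is UNBOUNDED

Unbounded (aₙ → ∞ as n → ∞)


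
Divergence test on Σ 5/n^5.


lim(n→∞) 5/n^5 = 0
lim aₙ = 0 → nth-term test is INCONCLUSIVE
(Need other tests; this is actually a convergent p-series with p=5 > 1)

Inconclusive (lim aₙ = 0; need another test)


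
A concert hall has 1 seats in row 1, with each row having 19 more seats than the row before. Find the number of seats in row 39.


aₙ = a₁ + (n-1)d
= 1 + (39-1)×19
= 1 + 722
= 723

a_39 = 723


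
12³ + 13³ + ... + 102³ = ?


Σₖ₌12^102 k³ = [102·103/2]² − [11·12/2]²
= 27594009 − 4356 = 27589653

Σk³ = 27589653


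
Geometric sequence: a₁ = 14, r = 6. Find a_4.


aₙ = a₁·r^(n-1)
= 14×6^3
= 14×216
= 3024

a_4 = 3024


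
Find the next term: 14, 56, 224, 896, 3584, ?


Pattern: geometric (r=4)
Terms: 14, 56, 224, 896, 3584
Next term = 14336

Next term = 14336


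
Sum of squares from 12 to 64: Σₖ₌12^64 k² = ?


Σₖ₌12^64 k² = Σₖ₌₁^64 k² − Σₖ₌₁^11 k²
= 64·65·129/6 − 11·12·23/6
= 89440 − 506 = 88934

Σk² = 88934


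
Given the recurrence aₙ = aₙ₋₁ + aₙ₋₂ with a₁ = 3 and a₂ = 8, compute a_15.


Computing iteratively: 3, 8, 11, 19, 30, 49, 79, 128, 207, 335, 542, 877, ...
a_15 = 3715

a_15 = 3715


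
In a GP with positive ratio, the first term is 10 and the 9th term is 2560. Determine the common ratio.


r^(n-1) = aₙ/a₁
r^8 = 2560/10 = 256
r = 256^(1/8)
= ±2; taking r > 0 gives r = 2

r = 2


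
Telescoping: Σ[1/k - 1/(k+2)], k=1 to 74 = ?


Telescoping with gap 2: two head and two tail terms survive.
= (1 + 1/2) - (1/75 + 1/76)
= 3/2 - 1/75 - 1/76 = 8399/5700

Sum = 8399/5700


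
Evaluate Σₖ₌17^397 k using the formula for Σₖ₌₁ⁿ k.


Σₖ₌17^397 k = Σₖ₌₁^397 k − Σₖ₌₁^16 k
= 397·398/2 − 16·17/2
= 79003 − 136 = 78867

Σk = 78867


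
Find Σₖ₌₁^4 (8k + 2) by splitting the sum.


Σ(8k+2) = 8·Σk + 2·n
= 8·10 + 2·4
= 80 + 8 = 88

Σ = 88


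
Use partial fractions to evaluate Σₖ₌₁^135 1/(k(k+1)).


1/(k(k+1)) = 1/k - 1/(k+1) (partial fractions)
Telescoping: Σ = 1 - 1/136 = 135/136

Sum = 135/136


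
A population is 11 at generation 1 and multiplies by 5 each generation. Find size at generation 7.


aₙ = a₁·r^(n-1)
= 11×5^6
= 11×15625
= 171875

a_7 = 171875


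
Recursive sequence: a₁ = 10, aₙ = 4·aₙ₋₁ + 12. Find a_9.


Computing step by step:
a_1 = 10
a_2 = 52
a_3 = 220
a_4 = 892
a_5 = 3580
a_6 = 14332
a_7 = 57340
a_8 = 229372
a_9 = 917500


a_9 = 917500


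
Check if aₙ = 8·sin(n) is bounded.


For all n, -1 ≤ sin(n) ≤ 1, so -8 ≤ 8·sin(n) ≤ 8
Lower bound: -8, Upper bound: 8
The sequence IS bounded

Bounded (-8 ≤ aₙ ≤ 8)


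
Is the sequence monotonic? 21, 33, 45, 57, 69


Differences: 12, 12, 12, 12
All differences > 0 → strictly INCREASING

Monotonically increasing


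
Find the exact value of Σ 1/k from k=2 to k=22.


Σₖ₌2^22 1/k = 1/2 + 1/3 + 1/4 + ... + 1/22
= 13920029/5173168
≈ 2.6908

Sum = 13920029/5173168 ≈ 2.6908


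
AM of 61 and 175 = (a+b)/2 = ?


AM = (61 + 175)/2 = 236/2 = 118

AM = 118


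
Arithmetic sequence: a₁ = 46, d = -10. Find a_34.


aₙ = a₁ + (n-1)d
= 46 + (34-1)×-10
= 46 - 330
= -284

a_34 = -284


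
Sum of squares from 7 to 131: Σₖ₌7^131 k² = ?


Σₖ₌7^131 k² = Σₖ₌₁^131 k² − Σₖ₌₁^6 k²
= 131·132·263/6 − 6·7·13/6
= 757966 − 91 = 757875

Σk² = 757875


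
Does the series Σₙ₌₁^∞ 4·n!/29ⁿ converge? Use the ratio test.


aₙ = 4·n!/29^n
a_{n+1}/aₙ = (n+1)!/29^(n+1) × 29^n/n!  (constant 4 cancels)
= (n+1)/29
L = lim(n→∞) (n+1)/29 = ∞
L > 1 → series DIVERGES

Diverges (ratio test: L = ∞ > 1)


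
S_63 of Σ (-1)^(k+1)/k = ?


S = 1 - 1/2 + 1/3 - 1/4 + 1/5 - 1/6 + 1/7 - 1/8 ± ...
= 0.701
(Full series converges to +ln(2) ≈ +0.6931)

S_63 = 0.701


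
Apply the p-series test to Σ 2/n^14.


p-series test: Σ c/n^p converges if p > 1, diverges if p ≤ 1 (constant c > 0 doesn't affect convergence).
p = 14
14 > 1 → CONVERGES

Converges (p = 14 > 1)


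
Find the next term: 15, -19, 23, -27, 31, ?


Pattern: alternating sign, magnitude arithmetic (d=4)
Terms: 15, -19, 23, -27, 31
Next term = -35

Next term = -35


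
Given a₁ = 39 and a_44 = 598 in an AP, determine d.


d = (aₙ - a₁)/(n-1)
= (598 - 39)/(44-1)
= 559/43 = 13

d = 13


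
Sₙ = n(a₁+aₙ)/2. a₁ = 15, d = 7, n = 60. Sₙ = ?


aₙ = 15 + (60-1)×7 = 428
Sₙ = n(a₁+aₙ)/2 = 60×(15+428)/2
= 60×443/2 = 13290

S_60 = 13290


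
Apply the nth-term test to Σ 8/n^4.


lim(n→∞) 8/n^4 = 0
lim aₙ = 0 → nth-term test is INCONCLUSIVE
(Need other tests; this is actually a convergent p-series with p=4 > 1)

Inconclusive (lim aₙ = 0; need another test)


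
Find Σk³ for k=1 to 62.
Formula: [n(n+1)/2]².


n(n+1)/2 = 62×63/2 = 1953
Σk³ = 1953² = 3814209

Σk³ = 3814209


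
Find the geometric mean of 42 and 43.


GM = √(42×43) = √1806 = 42.4971

GM = 42.4971


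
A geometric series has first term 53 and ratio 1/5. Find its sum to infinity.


S∞ = a₁/(1-r) = 53/(1 - 1/5)
= 53/(4/5)
= 265/4

S∞ = 265/4


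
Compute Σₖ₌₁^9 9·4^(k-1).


Sₙ = 9×(4^9 - 1)/(4 - 1)
= 9×(262144 - 1)/3
= 9×262143/3
= 786429

S_9 = 786429


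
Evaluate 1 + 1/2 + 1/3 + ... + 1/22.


H_22 = 1/1 + 1/2 + 1/3 + ... + 1/22
= 19093197/5173168
≈ 3.6908

H_22 = 19093197/5173168 ≈ 3.6908


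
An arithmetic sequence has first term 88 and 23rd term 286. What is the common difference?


d = (aₙ - a₁)/(n-1)
= (286 - 88)/(23-1)
= 198/22 = 9

d = 9


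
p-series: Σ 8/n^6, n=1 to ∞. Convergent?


p-series test: Σ c/n^p converges if p > 1, diverges if p ≤ 1 (constant c > 0 doesn't affect convergence).
p = 6
6 > 1 → CONVERGES

Converges (p = 6 > 1)


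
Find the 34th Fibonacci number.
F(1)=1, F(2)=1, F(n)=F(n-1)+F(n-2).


Fibonacci sequence: 1, 1, 2, 3, 5, 8, 13, 21, 34, 55, 89, ...
F(34) = 5702887

F(34) = 5702887


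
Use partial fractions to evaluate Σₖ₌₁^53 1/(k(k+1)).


1/(k(k+1)) = 1/k - 1/(k+1) (partial fractions)
Telescoping: Σ = 1 - 1/54 = 53/54

Sum = 53/54


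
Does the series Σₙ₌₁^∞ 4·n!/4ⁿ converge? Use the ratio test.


aₙ = 4·n!/4^n
a_{n+1}/aₙ = (n+1)!/4^(n+1) × 4^n/n!  (constant 4 cancels)
= (n+1)/4
L = lim(n→∞) (n+1)/4 = ∞
L > 1 → series DIVERGES

Diverges (ratio test: L = ∞ > 1)


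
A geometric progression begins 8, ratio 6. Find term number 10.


aₙ = a₁·r^(n-1)
= 8×6^9
= 8×10077696
= 80621568

a_10 = 80621568


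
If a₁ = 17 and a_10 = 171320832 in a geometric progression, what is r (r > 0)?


r^(n-1) = aₙ/a₁
r^9 = 171320832/17 = 10077696
r = 10077696^(1/9)
= 6

r = 6


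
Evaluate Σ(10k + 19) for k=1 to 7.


Σ(10k+19) = 10·Σk + 19·n
= 10·28 + 19·7
= 280 + 133 = 413

Σ = 413


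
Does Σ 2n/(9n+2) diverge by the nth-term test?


lim(n→∞) 2n/(9n+2) = 2/9 = 2/9  (divide numerator and denominator by n)
lim aₙ = 2/9 ≠ 0 → series DIVERGES

Diverges (lim aₙ = 2/9 ≠ 0)


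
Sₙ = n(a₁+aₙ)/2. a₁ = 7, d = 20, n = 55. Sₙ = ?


aₙ = 7 + (55-1)×20 = 1087
Sₙ = n(a₁+aₙ)/2 = 55×(7+1087)/2
= 55×1094/2 = 30085

S_55 = 30085


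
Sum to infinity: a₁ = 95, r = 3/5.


S∞ = a₁/(1-r) = 95/(1 - 3/5)
= 95/(2/5)
= 475/2

S∞ = 475/2


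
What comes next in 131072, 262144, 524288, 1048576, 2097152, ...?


Pattern: powers of 2: 2ⁿ
Terms: 131072, 262144, 524288, 1048576, 2097152
Next term = 4194304

Next term = 4194304


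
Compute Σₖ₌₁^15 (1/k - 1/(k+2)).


Telescoping with gap 2: two head and two tail terms survive.
= (1 + 1/2) - (1/16 + 1/17)
= 3/2 - 1/16 - 1/17 = 375/272

Sum = 375/272


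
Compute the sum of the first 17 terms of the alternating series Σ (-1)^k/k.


S = -1 + 1/2 - 1/3 + 1/4 - 1/5 + 1/6 - 1/7 + 1/8 ± ...
= -0.7217
(Full series converges to -ln(2) ≈ -0.6931)

S_17 = -0.7217


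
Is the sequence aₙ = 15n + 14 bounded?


aₙ = 15n + 14 → as n→∞, aₙ→∞
No finite upper bound exists
The sequence is UNBOUNDED

Unbounded (aₙ → ∞ as n → ∞)


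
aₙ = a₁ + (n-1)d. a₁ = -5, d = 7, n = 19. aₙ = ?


aₙ = a₁ + (n-1)d
= -5 + (19-1)×7
= -5 + 126
= 121

a_19 = 121


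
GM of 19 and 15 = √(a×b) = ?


GM = √(19×15) = √285 = 16.8819

GM = 16.8819


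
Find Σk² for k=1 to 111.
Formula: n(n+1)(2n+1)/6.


n = 111
n(n+1)(2n+1)/6 = 111×112×223/6
= 2772336/6 = 462056

Σk² = 462056


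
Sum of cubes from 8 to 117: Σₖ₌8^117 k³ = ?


Σₖ₌8^117 k³ = [117·118/2]² − [7·8/2]²
= 47651409 − 784 = 47650625

Σk³ = 47650625


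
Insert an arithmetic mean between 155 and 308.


AM = (155 + 308)/2 = 463/2 = 231.5

AM = 231.5


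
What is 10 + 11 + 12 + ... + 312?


Σₖ₌10^312 k = Σₖ₌₁^312 k − Σₖ₌₁^9 k
= 312·313/2 − 9·10/2
= 48828 − 45 = 48783

Σk = 48783


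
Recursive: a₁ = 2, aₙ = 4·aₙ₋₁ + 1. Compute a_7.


Computing step by step:
a_1 = 2
a_2 = 9
a_3 = 37
a_4 = 149
a_5 = 597
a_6 = 2389
a_7 = 9557


a_7 = 9557


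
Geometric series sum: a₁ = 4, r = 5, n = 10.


Sₙ = 4×(5^10 - 1)/(5 - 1)
= 4×(9765625 - 1)/4
= 4×9765624/4
= 9765624

S_10 = 9765624


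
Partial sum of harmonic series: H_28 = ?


H_28 = 1/1 + 1/2 + 1/3 + ... + 1/28
= 315404588903/80313433200
≈ 3.9272

H_28 = 315404588903/80313433200 ≈ 3.9272


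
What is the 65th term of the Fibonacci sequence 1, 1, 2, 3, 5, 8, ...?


Fibonacci sequence: 1, 1, 2, 3, 5, 8, 13, 21, 34, 55, 89, ...
F(65) = 17167680177565

F(65) = 17167680177565


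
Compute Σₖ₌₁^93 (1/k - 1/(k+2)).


Telescoping with gap 2: two head and two tail terms survive.
= (1 + 1/2) - (1/94 + 1/95)
= 3/2 - 1/94 - 1/95 = 6603/4465

Sum = 6603/4465


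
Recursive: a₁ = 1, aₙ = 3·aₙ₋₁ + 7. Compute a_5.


Computing step by step:
a_1 = 1
a_2 = 10
a_3 = 37
a_4 = 118
a_5 = 361


a_5 = 361


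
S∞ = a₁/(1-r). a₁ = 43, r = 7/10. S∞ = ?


S∞ = a₁/(1-r) = 43/(1 - 7/10)
= 43/(3/10)
= 430/3

S∞ = 430/3


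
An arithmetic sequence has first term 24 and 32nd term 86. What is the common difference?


d = (aₙ - a₁)/(n-1)
= (86 - 24)/(32-1)
= 62/31 = 2

d = 2


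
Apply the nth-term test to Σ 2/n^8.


lim(n→∞) 2/n^8 = 0
lim aₙ = 0 → nth-term test is INCONCLUSIVE
(Need other tests; this is actually a convergent p-series with p=8 > 1)

Inconclusive (lim aₙ = 0; need another test)


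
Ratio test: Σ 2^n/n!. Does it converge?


aₙ = 2^n/n!
a_{n+1}/aₙ = 2^(n+1)/(n+1)! × n!/2^n
= 2/(n+1)
L = lim(n→∞) 2/(n+1) = 0
L < 1 → series CONVERGES

Converges (ratio test: L = 0 < 1)


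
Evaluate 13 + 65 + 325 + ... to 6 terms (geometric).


Sₙ = 13×(5^6 - 1)/(5 - 1)
= 13×(15625 - 1)/4
= 13×15624/4
= 50778

S_6 = 50778


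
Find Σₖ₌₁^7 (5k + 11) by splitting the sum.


Σ(5k+11) = 5·Σk + 11·n
= 5·28 + 11·7
= 140 + 77 = 217

Σ = 217


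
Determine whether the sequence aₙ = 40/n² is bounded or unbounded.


a₁ = 40, a₂ = 40/4, a₃ = 40/9, ...
0 < aₙ ≤ 40 for all n ≥ 1
The sequence IS bounded

Bounded (0 < aₙ ≤ 40)


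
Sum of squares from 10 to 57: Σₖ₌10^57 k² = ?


Σₖ₌10^57 k² = Σₖ₌₁^57 k² − Σₖ₌₁^9 k²
= 57·58·115/6 − 9·10·19/6
= 63365 − 285 = 63080

Σk² = 63080


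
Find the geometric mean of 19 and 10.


GM = √(19×10) = √190 = 13.784

GM = 13.784


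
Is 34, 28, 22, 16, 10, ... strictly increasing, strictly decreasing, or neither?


Differences: -6, -6, -6, -6
All differences < 0 → strictly DECREASING

Monotonically decreasing


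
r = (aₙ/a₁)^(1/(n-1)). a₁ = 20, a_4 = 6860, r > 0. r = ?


r^(n-1) = aₙ/a₁
r^3 = 6860/20 = 343
r = 343^(1/3)
= 7

r = 7


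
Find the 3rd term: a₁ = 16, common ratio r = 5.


aₙ = a₁·r^(n-1)
= 16×5^2
= 16×25
= 400

a_3 = 400


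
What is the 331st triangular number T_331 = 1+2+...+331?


n(n+1)/2 = 331×332/2 = 109892/2 = 54946

Σk = 54946


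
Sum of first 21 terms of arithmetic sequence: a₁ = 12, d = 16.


aₙ = 12 + (21-1)×16 = 332
Sₙ = n(a₁+aₙ)/2 = 21×(12+332)/2
= 21×344/2 = 3612

S_21 = 3612


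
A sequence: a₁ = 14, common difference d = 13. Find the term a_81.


aₙ = a₁ + (n-1)d
= 14 + (81-1)×13
= 14 + 1040
= 1054

a_81 = 1054


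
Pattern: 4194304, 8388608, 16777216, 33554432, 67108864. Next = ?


Pattern: powers of 2: 2ⁿ
Terms: 4194304, 8388608, 16777216, 33554432, 67108864
Next term = 134217728

Next term = 134217728


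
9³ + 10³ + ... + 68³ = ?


Σₖ₌9^68 k³ = [68·69/2]² − [8·9/2]²
= 5503716 − 1296 = 5502420

Σk³ = 5502420


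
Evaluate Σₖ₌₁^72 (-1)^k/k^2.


S = -1 + 1/4 - 1/9 + 1/16 - 1/25 + 1/36 - 1/49 + 1/64 ± ...
= -0.8224
(Full series converges to -π²/12 ≈ -0.8225)

S_72 = -0.8224


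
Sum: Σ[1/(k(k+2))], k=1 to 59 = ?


1/(k(k+2)) = (1/2)·(1/k - 1/(k+2)) (partial fractions)
Telescoping: Σ = (1/2)·(1 + 1/2 - 1/60 - 1/61) = 5369/7320

Sum = 5369/7320


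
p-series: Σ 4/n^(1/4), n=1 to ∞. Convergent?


p-series test: Σ c/n^p converges if p > 1, diverges if p ≤ 1 (constant c > 0 doesn't affect convergence).
p = 1/4
1/4 ≤ 1 → DIVERGES

Diverges (p = 1/4 ≤ 1)


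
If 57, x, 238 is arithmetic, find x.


AM = (57 + 238)/2 = 295/2 = 147.5

AM = 147.5


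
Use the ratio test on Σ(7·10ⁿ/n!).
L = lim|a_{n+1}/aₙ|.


aₙ = 7·10^n/n!
a_{n+1}/aₙ = 10^(n+1)/(n+1)! × n!/10^n  (constant 7 cancels)
= 10/(n+1)
L = lim(n→∞) 10/(n+1) = 0
L < 1 → series CONVERGES

Converges (ratio test: L = 0 < 1)


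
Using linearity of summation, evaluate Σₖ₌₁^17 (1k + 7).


Σ(1k+7) = 1·Σk + 7·n
= 1·153 + 7·17
= 153 + 119 = 272

Σ = 272


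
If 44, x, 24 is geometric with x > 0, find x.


GM = √(44×24) = √1056 = 32.4962

GM = 32.4962


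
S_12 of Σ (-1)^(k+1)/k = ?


S = 1 - 1/2 + 1/3 - 1/4 + 1/5 - 1/6 + 1/7 - 1/8 ± ...
= 0.6532
(Full series converges to +ln(2) ≈ +0.6931)

S_12 = 0.6532


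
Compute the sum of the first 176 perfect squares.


n = 176
n(n+1)(2n+1)/6 = 176×177×353/6
= 10996656/6 = 1832776

Σk² = 1832776


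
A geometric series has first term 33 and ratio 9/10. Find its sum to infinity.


S∞ = a₁/(1-r) = 33/(1 - 9/10)
= 33/(1/10)
= 330

S∞ = 330


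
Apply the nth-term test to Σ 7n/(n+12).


lim(n→∞) 7n/(n+12) = 7/1 = 7  (divide numerator and denominator by n)
lim aₙ = 7 ≠ 0 → series DIVERGES

Diverges (lim aₙ = 7 ≠ 0)


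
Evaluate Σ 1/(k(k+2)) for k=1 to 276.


1/(k(k+2)) = (1/2)·(1/k - 1/(k+2)) (partial fractions)
Telescoping: Σ = (1/2)·(1 + 1/2 - 1/277 - 1/278) = 57477/77006

Sum = 57477/77006


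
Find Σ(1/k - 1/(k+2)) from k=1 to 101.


Telescoping with gap 2: two head and two tail terms survive.
= (1 + 1/2) - (1/102 + 1/103)
= 3/2 - 1/102 - 1/103 = 7777/5253

Sum = 7777/5253


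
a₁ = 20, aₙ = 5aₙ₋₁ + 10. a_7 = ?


Computing step by step:
a_1 = 20
a_2 = 110
a_3 = 560
a_4 = 2810
a_5 = 14060
a_6 = 70310
a_7 = 351560


a_7 = 351560


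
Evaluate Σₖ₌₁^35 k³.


n(n+1)/2 = 35×36/2 = 630
Σk³ = 630² = 396900

Σk³ = 396900


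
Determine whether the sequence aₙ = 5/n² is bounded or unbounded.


a₁ = 5, a₂ = 5/4, a₃ = 5/9, ...
0 < aₙ ≤ 5 for all n ≥ 1
The sequence IS bounded

Bounded (0 < aₙ ≤ 5)


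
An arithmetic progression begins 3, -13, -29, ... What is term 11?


aₙ = a₁ + (n-1)d
= 3 + (11-1)×-16
= 3 - 160
= -157

a_11 = -157


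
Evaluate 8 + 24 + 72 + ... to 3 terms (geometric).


Sₙ = 8×(3^3 - 1)/(3 - 1)
= 8×(27 - 1)/2
= 8×26/2
= 104

S_3 = 104


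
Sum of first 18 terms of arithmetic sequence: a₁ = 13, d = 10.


aₙ = 13 + (18-1)×10 = 183
Sₙ = n(a₁+aₙ)/2 = 18×(13+183)/2
= 18×196/2 = 1764

S_18 = 1764


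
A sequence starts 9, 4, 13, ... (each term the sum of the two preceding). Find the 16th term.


Computing iteratively: 9, 4, 13, 17, 30, 47, 77, 124, 201, 325, 526, 851, ...
a_16 = 5833

a_16 = 5833


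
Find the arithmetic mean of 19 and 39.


AM = (19 + 39)/2 = 58/2 = 29

AM = 29


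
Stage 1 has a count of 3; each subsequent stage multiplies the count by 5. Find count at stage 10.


aₙ = a₁·r^(n-1)
= 3×5^9
= 3×1953125
= 5859375

a_10 = 5859375


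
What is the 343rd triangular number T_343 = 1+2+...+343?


n(n+1)/2 = 343×344/2 = 117992/2 = 58996

Σk = 58996


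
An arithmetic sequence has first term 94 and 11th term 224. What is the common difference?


d = (aₙ - a₁)/(n-1)
= (224 - 94)/(11-1)
= 130/10 = 13

d = 13


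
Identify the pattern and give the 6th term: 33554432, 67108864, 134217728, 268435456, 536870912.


Pattern: powers of 2: 2ⁿ
Terms: 33554432, 67108864, 134217728, 268435456, 536870912
Next term = 1073741824

Next term = 1073741824


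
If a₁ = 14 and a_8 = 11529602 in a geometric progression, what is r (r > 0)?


r^(n-1) = aₙ/a₁
r^7 = 11529602/14 = 823543
r = 823543^(1/7)
= 7

r = 7


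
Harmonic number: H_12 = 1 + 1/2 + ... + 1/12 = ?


H_12 = 1/1 + 1/2 + 1/3 + ... + 1/12
= 86021/27720
≈ 3.1032

H_12 = 86021/27720 ≈ 3.1032


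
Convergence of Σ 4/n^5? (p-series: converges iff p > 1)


p-series test: Σ c/n^p converges if p > 1, diverges if p ≤ 1 (constant c > 0 doesn't affect convergence).
p = 5
5 > 1 → CONVERGES

Converges (p = 5 > 1)


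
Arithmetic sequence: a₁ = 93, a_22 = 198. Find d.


d = (aₙ - a₁)/(n-1)
= (198 - 93)/(22-1)
= 105/21 = 5

d = 5


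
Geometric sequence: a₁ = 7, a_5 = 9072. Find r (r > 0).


r^(n-1) = aₙ/a₁
r^4 = 9072/7 = 1296
r = 1296^(1/4)
= ±6; taking r > 0 gives r = 6

r = 6


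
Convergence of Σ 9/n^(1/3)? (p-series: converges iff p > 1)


p-series test: Σ c/n^p converges if p > 1, diverges if p ≤ 1 (constant c > 0 doesn't affect convergence).
p = 1/3
1/3 ≤ 1 → DIVERGES

Diverges (p = 1/3 ≤ 1)


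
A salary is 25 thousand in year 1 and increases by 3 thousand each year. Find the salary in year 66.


aₙ = a₁ + (n-1)d
= 25 + (66-1)×3
= 25 + 195
= 220

a_66 = 220


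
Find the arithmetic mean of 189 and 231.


AM = (189 + 231)/2 = 420/2 = 210

AM = 210


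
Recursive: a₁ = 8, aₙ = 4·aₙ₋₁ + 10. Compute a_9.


Computing step by step:
a_1 = 8
a_2 = 42
a_3 = 178
a_4 = 722
a_5 = 2898
a_6 = 11602
a_7 = 46418
a_8 = 185682
a_9 = 742738


a_9 = 742738


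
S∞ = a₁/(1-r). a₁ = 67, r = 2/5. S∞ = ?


S∞ = a₁/(1-r) = 67/(1 - 2/5)
= 67/(3/5)
= 335/3

S∞ = 335/3


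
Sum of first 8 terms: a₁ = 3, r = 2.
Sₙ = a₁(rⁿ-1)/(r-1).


Sₙ = 3×(2^8 - 1)/(2 - 1)
= 3×(256 - 1)/1
= 3×255/1
= 765

S_8 = 765


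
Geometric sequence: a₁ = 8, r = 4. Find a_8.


aₙ = a₁·r^(n-1)
= 8×4^7
= 8×16384
= 131072

a_8 = 131072


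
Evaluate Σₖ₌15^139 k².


Σₖ₌15^139 k² = Σₖ₌₁^139 k² − Σₖ₌₁^14 k²
= 139·140·279/6 − 14·15·29/6
= 904890 − 1015 = 903875

Σk² = 903875


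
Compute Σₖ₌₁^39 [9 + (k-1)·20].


aₙ = 9 + (39-1)×20 = 769
Sₙ = n(a₁+aₙ)/2 = 39×(9+769)/2
= 39×778/2 = 15171

S_39 = 15171


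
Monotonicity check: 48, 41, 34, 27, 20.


Differences: -7, -7, -7, -7
All differences < 0 → strictly DECREASING

Monotonically decreasing


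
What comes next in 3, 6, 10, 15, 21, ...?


Pattern: triangular numbers: n(n+1)/2
Terms: 3, 6, 10, 15, 21
Next term = 28

Next term = 28


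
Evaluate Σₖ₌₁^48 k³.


n(n+1)/2 = 48×49/2 = 1176
Σk³ = 1176² = 1382976

Σk³ = 1382976


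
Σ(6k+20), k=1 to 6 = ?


Σ(6k+20) = 6·Σk + 20·n
= 6·21 + 20·6
= 126 + 120 = 246

Σ = 246


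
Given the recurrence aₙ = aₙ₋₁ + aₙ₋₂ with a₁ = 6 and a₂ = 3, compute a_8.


Computing iteratively: 6, 3, 9, 12, 21, 33, 54, 87
a_8 = 87

a_8 = 87


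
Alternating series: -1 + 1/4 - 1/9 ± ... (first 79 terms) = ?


S = -1 + 1/4 - 1/9 + 1/16 - 1/25 + 1/36 - 1/49 + 1/64 ± ...
= -0.8225
(Full series converges to -π²/12 ≈ -0.8225)

S_79 = -0.8225


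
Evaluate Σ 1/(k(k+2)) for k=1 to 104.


1/(k(k+2)) = (1/2)·(1/k - 1/(k+2)) (partial fractions)
Telescoping: Σ = (1/2)·(1 + 1/2 - 1/105 - 1/106) = 4121/5565

Sum = 4121/5565


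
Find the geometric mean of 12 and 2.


GM = √(12×2) = √24 = 4.899

GM = 4.899


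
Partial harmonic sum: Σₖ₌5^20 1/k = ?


Σₖ₌5^20 1/k = 1/5 + 1/6 + 1/7 + ... + 1/20
= 23502835/15519504
≈ 1.5144

Sum = 23502835/15519504 ≈ 1.5144


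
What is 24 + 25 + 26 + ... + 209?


Σₖ₌24^209 k = Σₖ₌₁^209 k − Σₖ₌₁^23 k
= 209·210/2 − 23·24/2
= 21945 − 276 = 21669

Σk = 21669


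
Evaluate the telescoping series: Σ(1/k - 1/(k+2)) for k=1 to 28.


Telescoping with gap 2: two head and two tail terms survive.
= (1 + 1/2) - (1/29 + 1/30)
= 3/2 - 1/29 - 1/30 = 623/435

Sum = 623/435


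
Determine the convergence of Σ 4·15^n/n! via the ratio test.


aₙ = 4·15^n/n!
a_{n+1}/aₙ = 15^(n+1)/(n+1)! × n!/15^n  (constant 4 cancels)
= 15/(n+1)
L = lim(n→∞) 15/(n+1) = 0
L < 1 → series CONVERGES

Converges (ratio test: L = 0 < 1)


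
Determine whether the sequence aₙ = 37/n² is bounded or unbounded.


a₁ = 37, a₂ = 37/4, a₃ = 37/9, ...
0 < aₙ ≤ 37 for all n ≥ 1
The sequence IS bounded

Bounded (0 < aₙ ≤ 37)


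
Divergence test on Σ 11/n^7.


lim(n→∞) 11/n^7 = 0
lim aₙ = 0 → nth-term test is INCONCLUSIVE
(Need other tests; this is actually a convergent p-series with p=7 > 1)

Inconclusive (lim aₙ = 0; need another test)


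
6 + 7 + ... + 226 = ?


Σₖ₌6^226 k = Σₖ₌₁^226 k − Σₖ₌₁^5 k
= 226·227/2 − 5·6/2
= 25651 − 15 = 25636

Σk = 25636


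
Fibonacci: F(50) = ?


Fibonacci sequence: 1, 1, 2, 3, 5, 8, 13, 21, 34, 55, 89, ...
F(50) = 12586269025

F(50) = 12586269025


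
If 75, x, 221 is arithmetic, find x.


AM = (75 + 221)/2 = 296/2 = 148

AM = 148


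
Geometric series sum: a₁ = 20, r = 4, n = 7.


Sₙ = 20×(4^7 - 1)/(4 - 1)
= 20×(16384 - 1)/3
= 20×16383/3
= 109220

S_7 = 109220


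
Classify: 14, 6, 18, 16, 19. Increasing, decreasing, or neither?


Differences: -8, 12, -2, 3
Difference at position 2 is +12 (> 0) but position 1 is -8 (< 0) — sequence both rises and falls
→ NOT monotonic

Not monotonic


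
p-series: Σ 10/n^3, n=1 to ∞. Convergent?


p-series test: Σ c/n^p converges if p > 1, diverges if p ≤ 1 (constant c > 0 doesn't affect convergence).
p = 3
3 > 1 → CONVERGES

Converges (p = 3 > 1)


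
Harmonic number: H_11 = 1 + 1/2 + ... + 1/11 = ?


H_11 = 1/1 + 1/2 + 1/3 + ... + 1/11
= 83711/27720
≈ 3.0199

H_11 = 83711/27720 ≈ 3.0199
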